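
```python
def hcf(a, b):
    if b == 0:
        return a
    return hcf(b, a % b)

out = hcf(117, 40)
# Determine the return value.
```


hcf(117, 40)
= hcf(40, 117 % 40) = hcf(40, 37)
= hcf(37, 40 % 37) = hcf(37, 3)
= hcf(3, 37 % 3) = hcf(3, 1)
= hcf(1, 3 % 1) = hcf(1, 0)
b == 0, return a = 1


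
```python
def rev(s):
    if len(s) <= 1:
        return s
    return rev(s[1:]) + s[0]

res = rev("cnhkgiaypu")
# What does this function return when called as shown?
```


rev("cnhkgiaypu")
= rev("nhkgiaypu") + "c"
= rev("hkgiaypu") + "n" + "c"
= rev("kgiaypu") + "h" + "n" + "c"
= rev("giaypu") + "k" + "h" + "n" + "c"
= rev("iaypu") + "g" + "k" + "h" + "n" + "c"
= rev("aypu") + "i" + "g" + "k" + "h" + "n" + "c"
= rev("ypu") + "a" + "i" + "g" + "k" + "h" + "n" + "c"
= rev("pu") + "y" + "a" + "i" + "g" + "k" + "h" + "n" + "c"
= rev("u") + "p" + "y" + "a" + "i" + "g" + "k" + "h" + "n" + "c"
= "u" + "p" + "y" + "a" + "i" + "g" + "k" + "h" + "n" + "c"
= "upyaigkhnc"


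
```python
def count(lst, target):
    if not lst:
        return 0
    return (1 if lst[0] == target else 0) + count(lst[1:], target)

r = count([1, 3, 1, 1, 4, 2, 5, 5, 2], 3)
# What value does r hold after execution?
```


count([1, 3, 1, 1, 4, 2, 5, 5, 2], 3)
lst[0]=1 != 3: 0 + count([3, 1, 1, 4, 2, 5, 5, 2], 3)
lst[0]=3 == 3: 1 + count([1, 1, 4, 2, 5, 5, 2], 3)
lst[0]=1 != 3: 0 + count([1, 4, 2, 5, 5, 2], 3)
lst[0]=1 != 3: 0 + count([4, 2, 5, 5, 2], 3)
lst[0]=4 != 3: 0 + count([2, 5, 5, 2], 3)
lst[0]=2 != 3: 0 + count([5, 5, 2], 3)
lst[0]=5 != 3: 0 + count([5, 2], 3)
lst[0]=5 != 3: 0 + count([2], 3)
lst[0]=2 != 3: 0 + count([], 3)
= 1


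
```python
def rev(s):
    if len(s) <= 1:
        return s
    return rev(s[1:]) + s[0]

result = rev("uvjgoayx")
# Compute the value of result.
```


rev("uvjgoayx")
= rev("vjgoayx") + "u"
= rev("jgoayx") + "v" + "u"
= rev("goayx") + "j" + "v" + "u"
= rev("oayx") + "g" + "j" + "v" + "u"
= rev("ayx") + "o" + "g" + "j" + "v" + "u"
= rev("yx") + "a" + "o" + "g" + "j" + "v" + "u"
= rev("x") + "y" + "a" + "o" + "g" + "j" + "v" + "u"
= "x" + "y" + "a" + "o" + "g" + "j" + "v" + "u"
= "xyaogjvu"


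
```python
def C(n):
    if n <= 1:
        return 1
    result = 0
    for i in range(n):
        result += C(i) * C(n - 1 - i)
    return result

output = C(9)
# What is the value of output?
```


C(9)
= sum of C(i) * C(9-1-i) for i in 0..8
First compute sub-values bottom-up:
  C(0) = 1, C(1) = 1
  C(2) = 1*1 + 1*1 = 2
  C(3) = 1*2 + 1*1 + 2*1 = 5
  C(4) = 1*5 + 1*2 + 2*1 + 5*1 = 14
  C(5) = 1*14 + 1*5 + 2*2 + 5*1 + 14*1 = 42
  C(6) = 1*42 + 1*14 + 2*5 + 5*2 + 14*1 + 42*1 = 132
  C(7) = 1*132 + 1*42 + 2*14 + 5*5 + 14*2 + 42*1 + 132*1 = 429
  C(8) = 1*429 + 1*132 + 2*42 + 5*14 + 14*5 + 42*2 + 132*1 + 429*1 = 1430
Now C(9):
  C(0)*C(8) = 1*1430 = 1430
  C(1)*C(7) = 1*429 = 429
  C(2)*C(6) = 2*132 = 264
  C(3)*C(5) = 5*42 = 210
  C(4)*C(4) = 14*14 = 196
  C(5)*C(3) = 42*5 = 210
  C(6)*C(2) = 132*2 = 264
  C(7)*C(1) = 429*1 = 429
  C(8)*C(0) = 1430*1 = 1430
= 1430 + 429 + 264 + 210 + 196 + 210 + 264 + 429 + 1430
= 4862


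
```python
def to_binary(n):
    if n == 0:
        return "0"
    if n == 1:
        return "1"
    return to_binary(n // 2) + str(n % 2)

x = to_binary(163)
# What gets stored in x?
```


to_binary(163)
= to_binary(81) + "1"
= to_binary(40) + "1" + "1"
= to_binary(20) + "0" + "1" + "1"
= to_binary(10) + "0" + "0" + "1" + "1"
= to_binary(5) + "0" + "0" + "0" + "1" + "1"
= to_binary(2) + "1" + "0" + "0" + "0" + "1" + "1"
= to_binary(1) + "0" + "1" + "0" + "0" + "0" + "1" + "1"
= "1" + "0" + "1" + "0" + "0" + "0" + "1" + "1"
= "10100011"


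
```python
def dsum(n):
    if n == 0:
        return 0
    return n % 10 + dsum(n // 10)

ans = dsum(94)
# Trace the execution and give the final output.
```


dsum(94)
= 4 + dsum(9)
= 4 + 9 + dsum(0)
= 4 + 9 + 0
= 13


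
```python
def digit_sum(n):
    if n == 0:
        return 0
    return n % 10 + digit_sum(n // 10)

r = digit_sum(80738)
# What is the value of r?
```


digit_sum(80738)
= 8 + digit_sum(8073)
= 8 + 3 + digit_sum(807)
= 8 + 3 + 7 + digit_sum(80)
= 8 + 3 + 7 + 0 + digit_sum(8)
= 8 + 3 + 7 + 0 + 8 + digit_sum(0)
= 8 + 3 + 7 + 0 + 8 + 0
= 26


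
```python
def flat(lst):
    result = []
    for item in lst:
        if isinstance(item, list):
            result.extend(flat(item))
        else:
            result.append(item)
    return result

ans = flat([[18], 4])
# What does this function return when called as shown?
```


flat([[18], 4])
Processing each element:
  [18] is a list -> flat recursively -> [18]
  4 is not a list -> append 4
= [18, 4]


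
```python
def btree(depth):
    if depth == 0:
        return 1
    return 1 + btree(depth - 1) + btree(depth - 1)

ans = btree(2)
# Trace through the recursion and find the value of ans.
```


btree(2)
= 1 + btree(1) + btree(1)
= 1 + 2 * btree(1)
btree(k) = 2^(k+1) - 1
btree(0) = 1
btree(1) = 3
btree(2) = 7
btree(2) = 2^3 - 1 = 7


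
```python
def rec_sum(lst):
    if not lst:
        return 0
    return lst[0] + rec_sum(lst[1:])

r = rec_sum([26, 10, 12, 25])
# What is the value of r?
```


rec_sum([26, 10, 12, 25])
= 26 + rec_sum([10, 12, 25])
= 26 + 10 + rec_sum([12, 25])
= 26 + 10 + 12 + rec_sum([25])
= 26 + 10 + 12 + 25 + rec_sum([])
= 26 + 10 + 12 + 25 + 0
= 73


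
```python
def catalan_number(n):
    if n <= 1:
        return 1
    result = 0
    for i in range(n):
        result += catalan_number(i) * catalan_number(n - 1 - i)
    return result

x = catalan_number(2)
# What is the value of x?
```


catalan_number(2)
= sum of catalan_number(i) * catalan_number(2-1-i) for i in 0..1
  catalan_number(0)*catalan_number(1) = 1*1 = 1
  catalan_number(1)*catalan_number(0) = 1*1 = 1
= 1 + 1
= 2


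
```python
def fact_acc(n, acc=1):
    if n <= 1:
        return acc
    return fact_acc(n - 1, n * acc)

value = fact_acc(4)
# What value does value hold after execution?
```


fact_acc(4, 1)
= fact_acc(3, 4 * 1) = fact_acc(3, 4)
= fact_acc(2, 3 * 4) = fact_acc(2, 12)
= fact_acc(1, 2 * 12) = fact_acc(1, 24)
n <= 1, return acc = 24


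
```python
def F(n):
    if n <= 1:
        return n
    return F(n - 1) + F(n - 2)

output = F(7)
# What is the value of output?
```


F(7)
= F(6) + F(5)
= (F(5) + F(4)) + F(5)
Computing bottom-up: F(0)=0, F(1)=1, F(2)=1, F(3)=2, F(4)=3, F(5)=5, F(6)=8, F(7)=13
= 13


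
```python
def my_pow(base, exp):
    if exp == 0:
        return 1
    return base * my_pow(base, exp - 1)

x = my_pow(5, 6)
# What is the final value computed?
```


my_pow(5, 6)
= 5 * my_pow(5, 5)
= 5 * 5 * my_pow(5, 4)
= 5 * 5 * 5 * my_pow(5, 3)
= 5 * 5 * 5 * 5 * my_pow(5, 2)
= 5 * 5 * 5 * 5 * 5 * my_pow(5, 1)
= 5 * 5 * 5 * 5 * 5 * 5 * my_pow(5, 0)
= 5 * 5 * 5 * 5 * 5 * 5 * 1
= 15625


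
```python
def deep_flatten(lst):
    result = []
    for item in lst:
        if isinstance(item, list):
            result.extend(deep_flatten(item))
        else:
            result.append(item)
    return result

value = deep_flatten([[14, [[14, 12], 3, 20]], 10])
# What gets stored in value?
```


deep_flatten([[14, [[14, 12], 3, 20]], 10])
Processing each element:
  [14, [[14, 12], 3, 20]] is a list -> deep_flatten recursively -> [14, 14, 12, 3, 20]
  10 is not a list -> append 10
= [14, 14, 12, 3, 20, 10]


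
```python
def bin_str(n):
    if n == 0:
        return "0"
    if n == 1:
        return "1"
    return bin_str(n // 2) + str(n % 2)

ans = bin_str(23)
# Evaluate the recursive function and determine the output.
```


bin_str(23)
= bin_str(11) + "1"
= bin_str(5) + "1" + "1"
= bin_str(2) + "1" + "1" + "1"
= bin_str(1) + "0" + "1" + "1" + "1"
= "1" + "0" + "1" + "1" + "1"
= "10111"


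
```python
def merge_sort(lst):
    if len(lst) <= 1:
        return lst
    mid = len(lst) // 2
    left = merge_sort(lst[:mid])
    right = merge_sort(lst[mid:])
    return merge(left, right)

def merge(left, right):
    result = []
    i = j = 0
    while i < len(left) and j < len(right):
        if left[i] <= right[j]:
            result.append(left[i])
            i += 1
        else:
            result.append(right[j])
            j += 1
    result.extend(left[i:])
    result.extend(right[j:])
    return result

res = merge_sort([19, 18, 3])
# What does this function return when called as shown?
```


merge_sort([19, 18, 3])
Split into [19] and [18, 3]
Left sorted: [19]
Right sorted: [3, 18]
Merge [19] and [3, 18]
= [3, 18, 19]


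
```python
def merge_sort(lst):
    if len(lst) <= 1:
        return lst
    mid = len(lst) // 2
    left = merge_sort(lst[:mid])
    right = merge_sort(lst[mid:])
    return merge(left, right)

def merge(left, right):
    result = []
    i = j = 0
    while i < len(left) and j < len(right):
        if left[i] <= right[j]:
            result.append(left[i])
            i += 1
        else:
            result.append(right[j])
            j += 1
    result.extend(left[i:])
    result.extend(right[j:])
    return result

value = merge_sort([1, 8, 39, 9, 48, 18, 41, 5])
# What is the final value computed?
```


merge_sort([1, 8, 39, 9, 48, 18, 41, 5])
Split into [1, 8, 39, 9] and [48, 18, 41, 5]
Left sorted: [1, 8, 9, 39]
Right sorted: [5, 18, 41, 48]
Merge [1, 8, 9, 39] and [5, 18, 41, 48]
= [1, 5, 8, 9, 18, 39, 41, 48]


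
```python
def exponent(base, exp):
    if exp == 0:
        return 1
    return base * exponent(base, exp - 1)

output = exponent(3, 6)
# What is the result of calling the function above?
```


exponent(3, 6)
= 3 * exponent(3, 5)
= 3 * 3 * exponent(3, 4)
= 3 * 3 * 3 * exponent(3, 3)
= 3 * 3 * 3 * 3 * exponent(3, 2)
= 3 * 3 * 3 * 3 * 3 * exponent(3, 1)
= 3 * 3 * 3 * 3 * 3 * 3 * exponent(3, 0)
= 3 * 3 * 3 * 3 * 3 * 3 * 1
= 729


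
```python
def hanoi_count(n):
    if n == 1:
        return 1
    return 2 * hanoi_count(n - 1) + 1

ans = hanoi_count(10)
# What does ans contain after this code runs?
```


hanoi_count(10)
= 2 * hanoi_count(9) + 1
= 2 * (2 * hanoi_count(8) + 1) + 1
= 2 * (2 * (2 * hanoi_count(7) + 1) + 1) + 1
= 2 * (2 * (2 * (2 * hanoi_count(6) + 1) + 1) + 1) + 1
= 2 * (2 * (2 * (2 * (2 * hanoi_count(5) + 1) + 1) + 1) + 1) + 1
= 2 * (2 * (2 * (2 * (2 * (2 * hanoi_count(4) + 1) + 1) + 1) + 1) + 1) + 1
= 2 * (2 * (2 * (2 * (2 * (2 * (2 * hanoi_count(3) + 1) + 1) + 1) + 1) + 1) + 1) + 1
= 2 * (2 * (2 * (2 * (2 * (2 * (2 * (2 * hanoi_count(2) + 1) + 1) + 1) + 1) + 1) + 1) + 1) + 1
= 2 * (2 * (2 * (2 * (2 * (2 * (2 * (2 * (2 * hanoi_count(1) + 1) + 1) + 1) + 1) + 1) + 1) + 1) + 1) + 1
Now compute bottom-up:
hanoi_count(1) = 1
hanoi_count(2) = 2 * 1 + 1 = 3
hanoi_count(3) = 2 * 3 + 1 = 7
hanoi_count(4) = 2 * 7 + 1 = 15
hanoi_count(5) = 2 * 15 + 1 = 31
hanoi_count(6) = 2 * 31 + 1 = 63
hanoi_count(7) = 2 * 63 + 1 = 127
hanoi_count(8) = 2 * 127 + 1 = 255
hanoi_count(9) = 2 * 255 + 1 = 511
hanoi_count(10) = 2 * 511 + 1 = 1023
= 1023


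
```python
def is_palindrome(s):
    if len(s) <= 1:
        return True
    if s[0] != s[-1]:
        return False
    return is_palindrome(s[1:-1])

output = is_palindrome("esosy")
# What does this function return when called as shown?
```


is_palindrome("esosy")
"esosy": s[0]='e' != s[-1]='y' -> False
= False


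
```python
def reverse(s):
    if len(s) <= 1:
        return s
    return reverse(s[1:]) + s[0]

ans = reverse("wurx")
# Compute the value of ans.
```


reverse("wurx")
= reverse("urx") + "w"
= reverse("rx") + "u" + "w"
= reverse("x") + "r" + "u" + "w"
= "x" + "r" + "u" + "w"
= "xruw"


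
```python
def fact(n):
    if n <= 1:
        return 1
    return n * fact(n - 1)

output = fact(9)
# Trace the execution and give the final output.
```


fact(9)
= 9 * fact(8)
= 9 * 8 * fact(7)
= 9 * 8 * 7 * fact(6)
= 9 * 8 * 7 * 6 * fact(5)
= 9 * 8 * 7 * 6 * 5 * fact(4)
= 9 * 8 * 7 * 6 * 5 * 4 * fact(3)
= 9 * 8 * 7 * 6 * 5 * 4 * 3 * fact(2)
= 9 * 8 * 7 * 6 * 5 * 4 * 3 * 2 * fact(1)
= 9 * 8 * 7 * 6 * 5 * 4 * 3 * 2 * 1
= 362880


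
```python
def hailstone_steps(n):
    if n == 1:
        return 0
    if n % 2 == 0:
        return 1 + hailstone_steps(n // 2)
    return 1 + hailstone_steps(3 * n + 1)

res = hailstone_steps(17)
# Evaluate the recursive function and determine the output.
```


hailstone_steps(17)
17 is odd -> 3*17+1 = 52 -> hailstone_steps(52)
52 is even -> hailstone_steps(26)
26 is even -> hailstone_steps(13)
13 is odd -> 3*13+1 = 40 -> hailstone_steps(40)
40 is even -> hailstone_steps(20)
20 is even -> hailstone_steps(10)
10 is even -> hailstone_steps(5)
5 is odd -> 3*5+1 = 16 -> hailstone_steps(16)
16 is even -> hailstone_steps(8)
8 is even -> hailstone_steps(4)
4 is even -> hailstone_steps(2)
2 is even -> hailstone_steps(1)
Reached 1 after 12 steps
= 12


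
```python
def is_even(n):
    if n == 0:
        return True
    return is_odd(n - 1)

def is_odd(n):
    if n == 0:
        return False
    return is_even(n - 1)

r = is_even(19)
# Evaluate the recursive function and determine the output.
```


is_even(19)
= is_odd(18)
= is_even(17)
= is_odd(16)
= is_even(15)
= is_odd(14)
= is_even(13)
= is_odd(12)
= is_even(11)
= is_odd(10)
= is_even(9)
= is_odd(8)
= is_even(7)
= is_odd(6)
= is_even(5)
= is_odd(4)
= is_even(3)
= is_odd(2)
= is_even(1)
= is_odd(0)
n == 0: return False
= False


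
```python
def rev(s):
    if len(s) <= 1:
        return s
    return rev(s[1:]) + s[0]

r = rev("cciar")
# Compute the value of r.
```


rev("cciar")
= rev("ciar") + "c"
= rev("iar") + "c" + "c"
= rev("ar") + "i" + "c" + "c"
= rev("r") + "a" + "i" + "c" + "c"
= "r" + "a" + "i" + "c" + "c"
= "raicc"


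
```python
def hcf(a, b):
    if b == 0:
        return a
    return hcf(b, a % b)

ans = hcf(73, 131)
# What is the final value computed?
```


hcf(73, 131)
= hcf(131, 73 % 131) = hcf(131, 73)
= hcf(73, 131 % 73) = hcf(73, 58)
= hcf(58, 73 % 58) = hcf(58, 15)
= hcf(15, 58 % 15) = hcf(15, 13)
= hcf(13, 15 % 13) = hcf(13, 2)
= hcf(2, 13 % 2) = hcf(2, 1)
= hcf(1, 2 % 1) = hcf(1, 0)
b == 0, return a = 1


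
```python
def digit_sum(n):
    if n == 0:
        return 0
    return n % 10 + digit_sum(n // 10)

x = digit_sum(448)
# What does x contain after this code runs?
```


digit_sum(448)
= 8 + digit_sum(44)
= 8 + 4 + digit_sum(4)
= 8 + 4 + 4 + digit_sum(0)
= 8 + 4 + 4 + 0
= 16


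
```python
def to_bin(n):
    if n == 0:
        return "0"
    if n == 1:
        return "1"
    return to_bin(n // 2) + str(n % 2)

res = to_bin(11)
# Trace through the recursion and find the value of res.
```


to_bin(11)
= to_bin(5) + "1"
= to_bin(2) + "1" + "1"
= to_bin(1) + "0" + "1" + "1"
= "1" + "0" + "1" + "1"
= "1011"


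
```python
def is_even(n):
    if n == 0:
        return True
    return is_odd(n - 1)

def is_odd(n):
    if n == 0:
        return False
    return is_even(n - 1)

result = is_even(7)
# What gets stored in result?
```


is_even(7)
= is_odd(6)
= is_even(5)
= is_odd(4)
= is_even(3)
= is_odd(2)
= is_even(1)
= is_odd(0)
n == 0: return False
= False


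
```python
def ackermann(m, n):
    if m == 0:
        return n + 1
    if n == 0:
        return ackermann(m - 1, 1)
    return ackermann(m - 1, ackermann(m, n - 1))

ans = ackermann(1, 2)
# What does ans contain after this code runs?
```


ackermann(1, 2)
= ackermann(0, ackermann(1, 1))
First compute ackermann(1, 1) = 3
= ackermann(0, 3)
= 4


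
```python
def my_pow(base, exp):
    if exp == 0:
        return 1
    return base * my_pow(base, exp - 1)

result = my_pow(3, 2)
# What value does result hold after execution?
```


my_pow(3, 2)
= 3 * my_pow(3, 1)
= 3 * 3 * my_pow(3, 0)
= 3 * 3 * 1
= 9


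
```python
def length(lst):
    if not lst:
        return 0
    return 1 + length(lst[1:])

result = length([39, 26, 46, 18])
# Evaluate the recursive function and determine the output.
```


length([39, 26, 46, 18])
= 1 + length([26, 46, 18])
= 1 + 1 + length([46, 18])
= 1 + 1 + 1 + length([18])
= 1 + 1 + 1 + 1 + length([])
= 1 + 1 + 1 + 1 + 0
= 4


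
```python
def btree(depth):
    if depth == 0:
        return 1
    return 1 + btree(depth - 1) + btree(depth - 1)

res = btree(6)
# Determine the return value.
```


btree(6)
= 1 + btree(5) + btree(5)
= 1 + 2 * btree(5)
btree(k) = 2^(k+1) - 1
btree(0) = 1
btree(1) = 3
btree(2) = 7
btree(3) = 15
btree(4) = 31
btree(6) = 2^7 - 1 = 127


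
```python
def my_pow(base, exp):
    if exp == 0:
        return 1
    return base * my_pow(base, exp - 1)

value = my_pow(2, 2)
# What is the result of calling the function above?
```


my_pow(2, 2)
= 2 * my_pow(2, 1)
= 2 * 2 * my_pow(2, 0)
= 2 * 2 * 1
= 4


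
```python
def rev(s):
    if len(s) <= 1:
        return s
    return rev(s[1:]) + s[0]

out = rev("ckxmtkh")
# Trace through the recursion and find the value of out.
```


rev("ckxmtkh")
= rev("kxmtkh") + "c"
= rev("xmtkh") + "k" + "c"
= rev("mtkh") + "x" + "k" + "c"
= rev("tkh") + "m" + "x" + "k" + "c"
= rev("kh") + "t" + "m" + "x" + "k" + "c"
= rev("h") + "k" + "t" + "m" + "x" + "k" + "c"
= "h" + "k" + "t" + "m" + "x" + "k" + "c"
= "hktmxkc"


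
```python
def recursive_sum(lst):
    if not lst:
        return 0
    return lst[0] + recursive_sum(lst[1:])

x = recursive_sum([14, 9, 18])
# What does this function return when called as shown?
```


recursive_sum([14, 9, 18])
= 14 + recursive_sum([9, 18])
= 14 + 9 + recursive_sum([18])
= 14 + 9 + 18 + recursive_sum([])
= 14 + 9 + 18 + 0
= 41


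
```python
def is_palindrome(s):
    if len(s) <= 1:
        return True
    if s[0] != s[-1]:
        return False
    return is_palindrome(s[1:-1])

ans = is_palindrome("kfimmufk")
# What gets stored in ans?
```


is_palindrome("kfimmufk")
"kfimmufk": s[0]='k' == s[-1]='k' -> is_palindrome("fimmuf")
"fimmuf": s[0]='f' == s[-1]='f' -> is_palindrome("immu")
"immu": s[0]='i' != s[-1]='u' -> False
= False


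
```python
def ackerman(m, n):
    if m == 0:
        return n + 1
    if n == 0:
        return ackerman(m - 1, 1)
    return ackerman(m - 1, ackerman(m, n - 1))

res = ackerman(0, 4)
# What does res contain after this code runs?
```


ackerman(0, 4)
m == 0: return 4 + 1 = 5
= 5


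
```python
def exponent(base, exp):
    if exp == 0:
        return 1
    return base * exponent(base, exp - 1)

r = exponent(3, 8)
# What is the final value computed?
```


exponent(3, 8)
= 3 * exponent(3, 7)
= 3 * 3 * exponent(3, 6)
= 3 * 3 * 3 * exponent(3, 5)
= 3 * 3 * 3 * 3 * exponent(3, 4)
= 3 * 3 * 3 * 3 * 3 * exponent(3, 3)
= 3 * 3 * 3 * 3 * 3 * 3 * exponent(3, 2)
= 3 * 3 * 3 * 3 * 3 * 3 * 3 * exponent(3, 1)
= 3 * 3 * 3 * 3 * 3 * 3 * 3 * 3 * exponent(3, 0)
= 3 * 3 * 3 * 3 * 3 * 3 * 3 * 3 * 1
= 6561


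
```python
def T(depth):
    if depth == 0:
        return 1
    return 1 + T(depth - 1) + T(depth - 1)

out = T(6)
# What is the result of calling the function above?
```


T(6)
= 1 + T(5) + T(5)
= 1 + 2 * T(5)
T(k) = 2^(k+1) - 1
T(0) = 1
T(1) = 3
T(2) = 7
T(3) = 15
T(4) = 31
T(6) = 2^7 - 1 = 127


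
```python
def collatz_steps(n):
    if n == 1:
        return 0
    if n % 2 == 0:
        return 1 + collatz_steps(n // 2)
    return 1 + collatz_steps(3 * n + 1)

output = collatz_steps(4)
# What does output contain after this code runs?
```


collatz_steps(4)
4 is even -> collatz_steps(2)
2 is even -> collatz_steps(1)
Reached 1 after 2 steps
= 2


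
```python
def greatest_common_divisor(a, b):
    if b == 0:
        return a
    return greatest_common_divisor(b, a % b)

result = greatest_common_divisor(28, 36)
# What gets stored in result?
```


greatest_common_divisor(28, 36)
= greatest_common_divisor(36, 28 % 36) = greatest_common_divisor(36, 28)
= greatest_common_divisor(28, 36 % 28) = greatest_common_divisor(28, 8)
= greatest_common_divisor(8, 28 % 8) = greatest_common_divisor(8, 4)
= greatest_common_divisor(4, 8 % 4) = greatest_common_divisor(4, 0)
b == 0, return a = 4


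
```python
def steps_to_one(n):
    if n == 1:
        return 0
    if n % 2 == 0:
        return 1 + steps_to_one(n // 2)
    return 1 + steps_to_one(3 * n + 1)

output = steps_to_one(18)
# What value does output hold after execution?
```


steps_to_one(18)
18 is even -> steps_to_one(9)
9 is odd -> 3*9+1 = 28 -> steps_to_one(28)
28 is even -> steps_to_one(14)
14 is even -> steps_to_one(7)
7 is odd -> 3*7+1 = 22 -> steps_to_one(22)
22 is even -> steps_to_one(11)
11 is odd -> 3*11+1 = 34 -> steps_to_one(34)
34 is even -> steps_to_one(17)
17 is odd -> 3*17+1 = 52 -> steps_to_one(52)
52 is even -> steps_to_one(26)
26 is even -> steps_to_one(13)
13 is odd -> 3*13+1 = 40 -> steps_to_one(40)
40 is even -> steps_to_one(20)
20 is even -> steps_to_one(10)
10 is even -> steps_to_one(5)
5 is odd -> 3*5+1 = 16 -> steps_to_one(16)
16 is even -> steps_to_one(8)
8 is even -> steps_to_one(4)
4 is even -> steps_to_one(2)
2 is even -> steps_to_one(1)
Reached 1 after 20 steps
= 20


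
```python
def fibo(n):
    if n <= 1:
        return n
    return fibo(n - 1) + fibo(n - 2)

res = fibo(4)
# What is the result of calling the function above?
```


fibo(4)
= fibo(3) + fibo(2)
= (fibo(2) + fibo(1)) + fibo(2)
Computing bottom-up: fibo(0)=0, fibo(1)=1, fibo(2)=1, fibo(3)=2, fibo(4)=3
= 3


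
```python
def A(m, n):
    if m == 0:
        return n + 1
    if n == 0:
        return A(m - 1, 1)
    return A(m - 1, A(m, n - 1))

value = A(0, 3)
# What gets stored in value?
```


A(0, 3)
m == 0: return 3 + 1 = 4
= 4


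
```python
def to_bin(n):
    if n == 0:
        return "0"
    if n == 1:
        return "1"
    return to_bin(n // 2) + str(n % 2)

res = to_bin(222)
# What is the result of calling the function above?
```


to_bin(222)
= to_bin(111) + "0"
= to_bin(55) + "1" + "0"
= to_bin(27) + "1" + "1" + "0"
= to_bin(13) + "1" + "1" + "1" + "0"
= to_bin(6) + "1" + "1" + "1" + "1" + "0"
= to_bin(3) + "0" + "1" + "1" + "1" + "1" + "0"
= to_bin(1) + "1" + "0" + "1" + "1" + "1" + "1" + "0"
= "1" + "1" + "0" + "1" + "1" + "1" + "1" + "0"
= "11011110"


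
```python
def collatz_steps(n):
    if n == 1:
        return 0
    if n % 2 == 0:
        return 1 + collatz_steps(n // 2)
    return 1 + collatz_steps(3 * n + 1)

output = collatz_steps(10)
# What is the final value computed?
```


collatz_steps(10)
10 is even -> collatz_steps(5)
5 is odd -> 3*5+1 = 16 -> collatz_steps(16)
16 is even -> collatz_steps(8)
8 is even -> collatz_steps(4)
4 is even -> collatz_steps(2)
2 is even -> collatz_steps(1)
Reached 1 after 6 steps
= 6


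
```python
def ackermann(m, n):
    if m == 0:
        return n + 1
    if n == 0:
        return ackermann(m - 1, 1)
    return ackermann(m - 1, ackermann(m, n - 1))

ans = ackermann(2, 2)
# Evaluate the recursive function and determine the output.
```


ackermann(2, 2)
= ackermann(1, ackermann(2, 1))
First compute ackermann(2, 1) = 5
= ackermann(1, 5)
= 7


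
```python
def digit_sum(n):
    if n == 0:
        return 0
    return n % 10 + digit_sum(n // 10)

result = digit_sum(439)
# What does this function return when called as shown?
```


digit_sum(439)
= 9 + digit_sum(43)
= 9 + 3 + digit_sum(4)
= 9 + 3 + 4 + digit_sum(0)
= 9 + 3 + 4 + 0
= 16


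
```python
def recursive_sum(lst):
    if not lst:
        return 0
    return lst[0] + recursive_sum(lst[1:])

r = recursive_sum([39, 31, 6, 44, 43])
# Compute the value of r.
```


recursive_sum([39, 31, 6, 44, 43])
= 39 + recursive_sum([31, 6, 44, 43])
= 39 + 31 + recursive_sum([6, 44, 43])
= 39 + 31 + 6 + recursive_sum([44, 43])
= 39 + 31 + 6 + 44 + recursive_sum([43])
= 39 + 31 + 6 + 44 + 43 + recursive_sum([])
= 39 + 31 + 6 + 44 + 43 + 0
= 163


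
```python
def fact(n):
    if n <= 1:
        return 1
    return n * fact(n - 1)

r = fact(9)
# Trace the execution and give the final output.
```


fact(9)
= 9 * fact(8)
= 9 * 8 * fact(7)
= 9 * 8 * 7 * fact(6)
= 9 * 8 * 7 * 6 * fact(5)
= 9 * 8 * 7 * 6 * 5 * fact(4)
= 9 * 8 * 7 * 6 * 5 * 4 * fact(3)
= 9 * 8 * 7 * 6 * 5 * 4 * 3 * fact(2)
= 9 * 8 * 7 * 6 * 5 * 4 * 3 * 2 * fact(1)
= 9 * 8 * 7 * 6 * 5 * 4 * 3 * 2 * 1
= 362880


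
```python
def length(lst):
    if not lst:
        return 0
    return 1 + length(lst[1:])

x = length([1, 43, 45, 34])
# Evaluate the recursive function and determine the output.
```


length([1, 43, 45, 34])
= 1 + length([43, 45, 34])
= 1 + 1 + length([45, 34])
= 1 + 1 + 1 + length([34])
= 1 + 1 + 1 + 1 + length([])
= 1 + 1 + 1 + 1 + 0
= 4


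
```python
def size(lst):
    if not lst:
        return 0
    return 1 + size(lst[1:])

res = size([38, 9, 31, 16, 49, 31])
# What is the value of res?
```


size([38, 9, 31, 16, 49, 31])
= 1 + size([9, 31, 16, 49, 31])
= 1 + 1 + size([31, 16, 49, 31])
= 1 + 1 + 1 + size([16, 49, 31])
= 1 + 1 + 1 + 1 + size([49, 31])
= 1 + 1 + 1 + 1 + 1 + size([31])
= 1 + 1 + 1 + 1 + 1 + 1 + size([])
= 1 + 1 + 1 + 1 + 1 + 1 + 0
= 6


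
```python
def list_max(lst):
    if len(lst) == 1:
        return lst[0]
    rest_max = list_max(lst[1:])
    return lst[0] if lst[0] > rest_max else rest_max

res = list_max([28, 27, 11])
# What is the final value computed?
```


list_max([28, 27, 11])
= compare 28 with list_max([27, 11])
= compare 27 with list_max([11])
Base: list_max([11]) = 11
compare 27 with 11: max = 27
compare 28 with 27: max = 28
= 28


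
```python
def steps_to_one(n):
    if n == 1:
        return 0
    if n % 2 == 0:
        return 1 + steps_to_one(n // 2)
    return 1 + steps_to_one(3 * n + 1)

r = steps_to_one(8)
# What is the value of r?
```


steps_to_one(8)
8 is even -> steps_to_one(4)
4 is even -> steps_to_one(2)
2 is even -> steps_to_one(1)
Reached 1 after 3 steps
= 3


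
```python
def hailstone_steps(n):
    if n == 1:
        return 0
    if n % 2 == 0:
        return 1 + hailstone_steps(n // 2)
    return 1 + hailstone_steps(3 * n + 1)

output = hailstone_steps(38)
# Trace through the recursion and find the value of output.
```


hailstone_steps(38)
38 is even -> hailstone_steps(19)
19 is odd -> 3*19+1 = 58 -> hailstone_steps(58)
58 is even -> hailstone_steps(29)
29 is odd -> 3*29+1 = 88 -> hailstone_steps(88)
88 is even -> hailstone_steps(44)
44 is even -> hailstone_steps(22)
22 is even -> hailstone_steps(11)
11 is odd -> 3*11+1 = 34 -> hailstone_steps(34)
34 is even -> hailstone_steps(17)
17 is odd -> 3*17+1 = 52 -> hailstone_steps(52)
52 is even -> hailstone_steps(26)
26 is even -> hailstone_steps(13)
13 is odd -> 3*13+1 = 40 -> hailstone_steps(40)
40 is even -> hailstone_steps(20)
20 is even -> hailstone_steps(10)
10 is even -> hailstone_steps(5)
5 is odd -> 3*5+1 = 16 -> hailstone_steps(16)
16 is even -> hailstone_steps(8)
8 is even -> hailstone_steps(4)
4 is even -> hailstone_steps(2)
2 is even -> hailstone_steps(1)
Reached 1 after 21 steps
= 21


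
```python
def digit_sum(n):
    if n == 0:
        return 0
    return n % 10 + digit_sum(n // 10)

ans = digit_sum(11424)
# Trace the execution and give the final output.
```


digit_sum(11424)
= 4 + digit_sum(1142)
= 4 + 2 + digit_sum(114)
= 4 + 2 + 4 + digit_sum(11)
= 4 + 2 + 4 + 1 + digit_sum(1)
= 4 + 2 + 4 + 1 + 1 + digit_sum(0)
= 4 + 2 + 4 + 1 + 1 + 0
= 12


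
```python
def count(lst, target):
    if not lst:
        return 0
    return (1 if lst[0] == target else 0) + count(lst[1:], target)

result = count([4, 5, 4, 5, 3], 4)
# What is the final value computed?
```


count([4, 5, 4, 5, 3], 4)
lst[0]=4 == 4: 1 + count([5, 4, 5, 3], 4)
lst[0]=5 != 4: 0 + count([4, 5, 3], 4)
lst[0]=4 == 4: 1 + count([5, 3], 4)
lst[0]=5 != 4: 0 + count([3], 4)
lst[0]=3 != 4: 0 + count([], 4)
= 2


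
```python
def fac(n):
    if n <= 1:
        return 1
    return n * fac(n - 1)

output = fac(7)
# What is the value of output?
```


fac(7)
= 7 * fac(6)
= 7 * 6 * fac(5)
= 7 * 6 * 5 * fac(4)
= 7 * 6 * 5 * 4 * fac(3)
= 7 * 6 * 5 * 4 * 3 * fac(2)
= 7 * 6 * 5 * 4 * 3 * 2 * fac(1)
= 7 * 6 * 5 * 4 * 3 * 2 * 1
= 5040


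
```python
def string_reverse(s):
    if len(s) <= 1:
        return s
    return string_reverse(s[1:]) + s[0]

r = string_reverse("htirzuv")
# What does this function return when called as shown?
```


string_reverse("htirzuv")
= string_reverse("tirzuv") + "h"
= string_reverse("irzuv") + "t" + "h"
= string_reverse("rzuv") + "i" + "t" + "h"
= string_reverse("zuv") + "r" + "i" + "t" + "h"
= string_reverse("uv") + "z" + "r" + "i" + "t" + "h"
= string_reverse("v") + "u" + "z" + "r" + "i" + "t" + "h"
= "v" + "u" + "z" + "r" + "i" + "t" + "h"
= "vuzrith"


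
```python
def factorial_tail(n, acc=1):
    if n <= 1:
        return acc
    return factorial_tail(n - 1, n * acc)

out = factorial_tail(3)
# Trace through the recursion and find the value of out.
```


factorial_tail(3, 1)
= factorial_tail(2, 3 * 1) = factorial_tail(2, 3)
= factorial_tail(1, 2 * 3) = factorial_tail(1, 6)
n <= 1, return acc = 6


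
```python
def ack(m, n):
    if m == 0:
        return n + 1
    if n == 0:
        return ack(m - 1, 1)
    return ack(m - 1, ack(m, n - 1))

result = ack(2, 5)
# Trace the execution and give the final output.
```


ack(2, 5)
= ack(1, ack(2, 4))
First compute ack(2, 4) = 11
= ack(1, 11)
= 13


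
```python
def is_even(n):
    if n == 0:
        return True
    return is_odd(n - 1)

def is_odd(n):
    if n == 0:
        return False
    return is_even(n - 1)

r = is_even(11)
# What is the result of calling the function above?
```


is_even(11)
= is_odd(10)
= is_even(9)
= is_odd(8)
= is_even(7)
= is_odd(6)
= is_even(5)
= is_odd(4)
= is_even(3)
= is_odd(2)
= is_even(1)
= is_odd(0)
n == 0: return False
= False


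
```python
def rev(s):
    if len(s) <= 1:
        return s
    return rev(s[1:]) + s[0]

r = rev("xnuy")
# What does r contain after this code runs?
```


rev("xnuy")
= rev("nuy") + "x"
= rev("uy") + "n" + "x"
= rev("y") + "u" + "n" + "x"
= "y" + "u" + "n" + "x"
= "yunx"


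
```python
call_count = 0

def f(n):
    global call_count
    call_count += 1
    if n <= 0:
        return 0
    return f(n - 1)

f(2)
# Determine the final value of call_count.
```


f(2) calls f(1) calls ... calls f(0)
Total calls: 2 + 1 (for base case) = 3


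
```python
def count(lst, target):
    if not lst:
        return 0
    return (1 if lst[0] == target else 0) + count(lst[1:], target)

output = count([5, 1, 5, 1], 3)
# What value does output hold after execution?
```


count([5, 1, 5, 1], 3)
lst[0]=5 != 3: 0 + count([1, 5, 1], 3)
lst[0]=1 != 3: 0 + count([5, 1], 3)
lst[0]=5 != 3: 0 + count([1], 3)
lst[0]=1 != 3: 0 + count([], 3)
= 0


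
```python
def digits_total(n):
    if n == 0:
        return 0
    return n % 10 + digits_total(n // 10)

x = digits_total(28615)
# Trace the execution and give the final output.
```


digits_total(28615)
= 5 + digits_total(2861)
= 5 + 1 + digits_total(286)
= 5 + 1 + 6 + digits_total(28)
= 5 + 1 + 6 + 8 + digits_total(2)
= 5 + 1 + 6 + 8 + 2 + digits_total(0)
= 5 + 1 + 6 + 8 + 2 + 0
= 22


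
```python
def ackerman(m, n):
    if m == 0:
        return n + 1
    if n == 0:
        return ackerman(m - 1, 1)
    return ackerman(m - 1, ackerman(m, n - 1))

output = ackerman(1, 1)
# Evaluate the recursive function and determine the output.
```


ackerman(1, 1)
= ackerman(0, ackerman(1, 0))
First compute ackerman(1, 0) = 2
= ackerman(0, 2)
= 3


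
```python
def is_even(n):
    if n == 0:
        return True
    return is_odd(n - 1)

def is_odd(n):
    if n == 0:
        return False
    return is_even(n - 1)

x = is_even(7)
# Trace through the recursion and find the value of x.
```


is_even(7)
= is_odd(6)
= is_even(5)
= is_odd(4)
= is_even(3)
= is_odd(2)
= is_even(1)
= is_odd(0)
n == 0: return False
= False


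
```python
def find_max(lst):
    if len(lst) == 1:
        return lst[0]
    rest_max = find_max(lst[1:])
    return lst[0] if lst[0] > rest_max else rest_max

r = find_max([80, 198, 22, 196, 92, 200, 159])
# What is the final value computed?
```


find_max([80, 198, 22, 196, 92, 200, 159])
= compare 80 with find_max([198, 22, 196, 92, 200, 159])
= compare 198 with find_max([22, 196, 92, 200, 159])
= compare 22 with find_max([196, 92, 200, 159])
= compare 196 with find_max([92, 200, 159])
= compare 92 with find_max([200, 159])
= compare 200 with find_max([159])
Base: find_max([159]) = 159
compare 200 with 159: max = 200
compare 92 with 200: max = 200
compare 196 with 200: max = 200
compare 22 with 200: max = 200
compare 198 with 200: max = 200
compare 80 with 200: max = 200
= 200


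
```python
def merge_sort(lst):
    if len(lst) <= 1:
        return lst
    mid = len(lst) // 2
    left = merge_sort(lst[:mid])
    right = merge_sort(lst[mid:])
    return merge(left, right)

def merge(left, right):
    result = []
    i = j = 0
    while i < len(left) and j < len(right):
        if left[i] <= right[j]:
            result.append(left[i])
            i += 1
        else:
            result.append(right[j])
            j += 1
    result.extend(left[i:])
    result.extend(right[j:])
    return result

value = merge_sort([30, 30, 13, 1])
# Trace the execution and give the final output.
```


merge_sort([30, 30, 13, 1])
Split into [30, 30] and [13, 1]
Left sorted: [30, 30]
Right sorted: [1, 13]
Merge [30, 30] and [1, 13]
= [1, 13, 30, 30]


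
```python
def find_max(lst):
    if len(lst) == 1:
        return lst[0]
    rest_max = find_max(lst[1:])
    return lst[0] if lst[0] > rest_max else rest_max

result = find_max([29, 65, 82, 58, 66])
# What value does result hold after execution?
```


find_max([29, 65, 82, 58, 66])
= compare 29 with find_max([65, 82, 58, 66])
= compare 65 with find_max([82, 58, 66])
= compare 82 with find_max([58, 66])
= compare 58 with find_max([66])
Base: find_max([66]) = 66
compare 58 with 66: max = 66
compare 82 with 66: max = 82
compare 65 with 82: max = 82
compare 29 with 82: max = 82
= 82


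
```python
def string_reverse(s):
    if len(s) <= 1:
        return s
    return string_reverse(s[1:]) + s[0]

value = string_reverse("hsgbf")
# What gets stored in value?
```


string_reverse("hsgbf")
= string_reverse("sgbf") + "h"
= string_reverse("gbf") + "s" + "h"
= string_reverse("bf") + "g" + "s" + "h"
= string_reverse("f") + "b" + "g" + "s" + "h"
= "f" + "b" + "g" + "s" + "h"
= "fbgsh"


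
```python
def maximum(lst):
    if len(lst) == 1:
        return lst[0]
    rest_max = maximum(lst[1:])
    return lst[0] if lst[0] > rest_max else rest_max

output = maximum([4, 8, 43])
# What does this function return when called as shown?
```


maximum([4, 8, 43])
= compare 4 with maximum([8, 43])
= compare 8 with maximum([43])
Base: maximum([43]) = 43
compare 8 with 43: max = 43
compare 4 with 43: max = 43
= 43


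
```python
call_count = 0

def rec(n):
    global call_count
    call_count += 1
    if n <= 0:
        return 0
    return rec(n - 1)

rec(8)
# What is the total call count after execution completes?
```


rec(8) calls rec(7) calls ... calls rec(0)
Total calls: 8 + 1 (for base case) = 9


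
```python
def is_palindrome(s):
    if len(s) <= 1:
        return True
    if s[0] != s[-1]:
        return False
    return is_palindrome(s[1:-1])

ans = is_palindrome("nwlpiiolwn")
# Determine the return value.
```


is_palindrome("nwlpiiolwn")
"nwlpiiolwn": s[0]='n' == s[-1]='n' -> is_palindrome("wlpiiolw")
"wlpiiolw": s[0]='w' == s[-1]='w' -> is_palindrome("lpiiol")
"lpiiol": s[0]='l' == s[-1]='l' -> is_palindrome("piio")
"piio": s[0]='p' != s[-1]='o' -> False
= False


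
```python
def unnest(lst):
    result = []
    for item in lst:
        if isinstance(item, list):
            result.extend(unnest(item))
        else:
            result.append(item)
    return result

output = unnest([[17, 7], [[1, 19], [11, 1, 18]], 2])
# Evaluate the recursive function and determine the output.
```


unnest([[17, 7], [[1, 19], [11, 1, 18]], 2])
Processing each element:
  [17, 7] is a list -> unnest recursively -> [17, 7]
  [[1, 19], [11, 1, 18]] is a list -> unnest recursively -> [1, 19, 11, 1, 18]
  2 is not a list -> append 2
= [17, 7, 1, 19, 11, 1, 18, 2]


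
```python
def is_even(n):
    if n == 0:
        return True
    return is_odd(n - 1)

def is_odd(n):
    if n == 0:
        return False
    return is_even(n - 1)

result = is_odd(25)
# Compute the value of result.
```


is_odd(25)
= is_even(24)
= is_odd(23)
= is_even(22)
= is_odd(21)
= is_even(20)
= is_odd(19)
= is_even(18)
= is_odd(17)
= is_even(16)
= is_odd(15)
= is_even(14)
= is_odd(13)
= is_even(12)
= is_odd(11)
= is_even(10)
= is_odd(9)
= is_even(8)
= is_odd(7)
= is_even(6)
= is_odd(5)
= is_even(4)
= is_odd(3)
= is_even(2)
= is_odd(1)
= is_even(0)
n == 0: return True
= True


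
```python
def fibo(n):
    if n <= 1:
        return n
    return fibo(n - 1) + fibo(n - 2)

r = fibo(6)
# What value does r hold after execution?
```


fibo(6)
= fibo(5) + fibo(4)
= (fibo(4) + fibo(3)) + fibo(4)
Computing bottom-up: fibo(0)=0, fibo(1)=1, fibo(2)=1, fibo(3)=2, fibo(4)=3, fibo(5)=5, fibo(6)=8
= 8


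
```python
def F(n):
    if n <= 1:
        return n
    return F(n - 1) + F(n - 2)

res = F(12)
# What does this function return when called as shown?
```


F(12)
= F(11) + F(10)
= (F(10) + F(9)) + F(10)
Computing bottom-up: F(0)=0, F(1)=1, F(2)=1, F(3)=2, F(4)=3, F(5)=5, F(6)=8, F(7)=13, F(8)=21, F(9)=34, F(10)=55, F(11)=89, F(12)=144
= 144


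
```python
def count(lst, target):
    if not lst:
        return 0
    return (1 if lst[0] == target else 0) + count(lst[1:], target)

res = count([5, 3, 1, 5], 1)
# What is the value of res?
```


count([5, 3, 1, 5], 1)
lst[0]=5 != 1: 0 + count([3, 1, 5], 1)
lst[0]=3 != 1: 0 + count([1, 5], 1)
lst[0]=1 == 1: 1 + count([5], 1)
lst[0]=5 != 1: 0 + count([], 1)
= 1


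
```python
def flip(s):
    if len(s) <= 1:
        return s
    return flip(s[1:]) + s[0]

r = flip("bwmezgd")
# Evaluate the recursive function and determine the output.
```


flip("bwmezgd")
= flip("wmezgd") + "b"
= flip("mezgd") + "w" + "b"
= flip("ezgd") + "m" + "w" + "b"
= flip("zgd") + "e" + "m" + "w" + "b"
= flip("gd") + "z" + "e" + "m" + "w" + "b"
= flip("d") + "g" + "z" + "e" + "m" + "w" + "b"
= "d" + "g" + "z" + "e" + "m" + "w" + "b"
= "dgzemwb"


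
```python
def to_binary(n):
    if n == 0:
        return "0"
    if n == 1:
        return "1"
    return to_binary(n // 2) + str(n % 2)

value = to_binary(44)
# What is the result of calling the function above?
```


to_binary(44)
= to_binary(22) + "0"
= to_binary(11) + "0" + "0"
= to_binary(5) + "1" + "0" + "0"
= to_binary(2) + "1" + "1" + "0" + "0"
= to_binary(1) + "0" + "1" + "1" + "0" + "0"
= "1" + "0" + "1" + "1" + "0" + "0"
= "101100"


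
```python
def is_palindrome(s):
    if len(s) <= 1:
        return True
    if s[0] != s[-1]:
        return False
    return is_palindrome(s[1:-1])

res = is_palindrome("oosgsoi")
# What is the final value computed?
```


is_palindrome("oosgsoi")
"oosgsoi": s[0]='o' != s[-1]='i' -> False
= False


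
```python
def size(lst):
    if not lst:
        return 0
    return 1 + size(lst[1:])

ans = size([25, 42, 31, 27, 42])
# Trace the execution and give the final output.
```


size([25, 42, 31, 27, 42])
= 1 + size([42, 31, 27, 42])
= 1 + 1 + size([31, 27, 42])
= 1 + 1 + 1 + size([27, 42])
= 1 + 1 + 1 + 1 + size([42])
= 1 + 1 + 1 + 1 + 1 + size([])
= 1 + 1 + 1 + 1 + 1 + 0
= 5


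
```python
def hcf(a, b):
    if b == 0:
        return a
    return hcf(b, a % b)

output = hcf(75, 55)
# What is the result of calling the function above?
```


hcf(75, 55)
= hcf(55, 75 % 55) = hcf(55, 20)
= hcf(20, 55 % 20) = hcf(20, 15)
= hcf(15, 20 % 15) = hcf(15, 5)
= hcf(5, 15 % 5) = hcf(5, 0)
b == 0, return a = 5


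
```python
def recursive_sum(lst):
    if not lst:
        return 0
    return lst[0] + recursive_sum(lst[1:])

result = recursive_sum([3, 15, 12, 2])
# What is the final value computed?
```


recursive_sum([3, 15, 12, 2])
= 3 + recursive_sum([15, 12, 2])
= 3 + 15 + recursive_sum([12, 2])
= 3 + 15 + 12 + recursive_sum([2])
= 3 + 15 + 12 + 2 + recursive_sum([])
= 3 + 15 + 12 + 2 + 0
= 32


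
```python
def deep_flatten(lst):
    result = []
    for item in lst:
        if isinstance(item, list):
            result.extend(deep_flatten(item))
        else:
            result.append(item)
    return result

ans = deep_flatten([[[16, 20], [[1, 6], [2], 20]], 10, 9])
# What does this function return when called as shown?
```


deep_flatten([[[16, 20], [[1, 6], [2], 20]], 10, 9])
Processing each element:
  [[16, 20], [[1, 6], [2], 20]] is a list -> deep_flatten recursively -> [16, 20, 1, 6, 2, 20]
  10 is not a list -> append 10
  9 is not a list -> append 9
= [16, 20, 1, 6, 2, 20, 10, 9]
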